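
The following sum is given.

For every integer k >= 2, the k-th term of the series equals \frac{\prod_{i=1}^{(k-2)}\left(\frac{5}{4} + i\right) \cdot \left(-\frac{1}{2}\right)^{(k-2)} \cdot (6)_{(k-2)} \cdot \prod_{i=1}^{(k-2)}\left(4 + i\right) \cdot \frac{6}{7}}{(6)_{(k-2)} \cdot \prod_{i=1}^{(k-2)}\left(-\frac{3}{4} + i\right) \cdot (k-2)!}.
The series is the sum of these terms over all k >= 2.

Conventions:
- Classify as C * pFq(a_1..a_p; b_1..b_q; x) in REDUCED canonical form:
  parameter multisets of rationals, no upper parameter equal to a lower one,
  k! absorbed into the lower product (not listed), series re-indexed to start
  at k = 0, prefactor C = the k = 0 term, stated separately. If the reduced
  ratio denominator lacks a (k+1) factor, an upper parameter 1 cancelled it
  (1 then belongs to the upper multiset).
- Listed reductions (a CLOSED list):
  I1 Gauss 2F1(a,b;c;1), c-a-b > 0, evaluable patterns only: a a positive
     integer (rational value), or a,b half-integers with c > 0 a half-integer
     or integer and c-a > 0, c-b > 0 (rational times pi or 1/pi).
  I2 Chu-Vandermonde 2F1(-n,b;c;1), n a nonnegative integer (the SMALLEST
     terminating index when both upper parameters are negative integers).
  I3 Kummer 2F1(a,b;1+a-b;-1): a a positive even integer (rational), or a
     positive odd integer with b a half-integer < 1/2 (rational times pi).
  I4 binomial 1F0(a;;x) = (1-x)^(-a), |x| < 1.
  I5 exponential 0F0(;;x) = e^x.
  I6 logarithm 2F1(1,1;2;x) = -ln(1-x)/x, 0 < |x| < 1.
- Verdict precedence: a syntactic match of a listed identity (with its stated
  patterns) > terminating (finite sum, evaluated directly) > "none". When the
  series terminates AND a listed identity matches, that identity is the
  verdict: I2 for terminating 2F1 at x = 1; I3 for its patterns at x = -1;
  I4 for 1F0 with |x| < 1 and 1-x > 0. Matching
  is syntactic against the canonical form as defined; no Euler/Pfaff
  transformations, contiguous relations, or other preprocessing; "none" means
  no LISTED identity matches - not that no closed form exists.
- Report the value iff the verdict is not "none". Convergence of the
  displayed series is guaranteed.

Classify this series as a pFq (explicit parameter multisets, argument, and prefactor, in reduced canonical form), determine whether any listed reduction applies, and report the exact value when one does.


Key step: with t_0 = \frac{6}{7}, the running product (C = 6/7, x = -1/2) telescopes to a rising factorial.
Ratio: r(k) = -\frac{1}{2} * (k+\frac{9}{4}) (k+5) / [(k+\frac{1}{4}) (k+1)] - rational in k. x = -\frac{1}{2}; t_0 = \frac{6}{7}; negate the roots.

The series (x = -\frac{1}{2}) is 2F1: upper {\frac{9}{4}, 5}, lower {\frac{1}{4}}, prefactor \frac{6}{7}. Verdict: none. A 2F1 with upper {\frac{9}{4}, 5} fits none of I1-I6 at x = -\frac{1}{2}; the sum runs forever.


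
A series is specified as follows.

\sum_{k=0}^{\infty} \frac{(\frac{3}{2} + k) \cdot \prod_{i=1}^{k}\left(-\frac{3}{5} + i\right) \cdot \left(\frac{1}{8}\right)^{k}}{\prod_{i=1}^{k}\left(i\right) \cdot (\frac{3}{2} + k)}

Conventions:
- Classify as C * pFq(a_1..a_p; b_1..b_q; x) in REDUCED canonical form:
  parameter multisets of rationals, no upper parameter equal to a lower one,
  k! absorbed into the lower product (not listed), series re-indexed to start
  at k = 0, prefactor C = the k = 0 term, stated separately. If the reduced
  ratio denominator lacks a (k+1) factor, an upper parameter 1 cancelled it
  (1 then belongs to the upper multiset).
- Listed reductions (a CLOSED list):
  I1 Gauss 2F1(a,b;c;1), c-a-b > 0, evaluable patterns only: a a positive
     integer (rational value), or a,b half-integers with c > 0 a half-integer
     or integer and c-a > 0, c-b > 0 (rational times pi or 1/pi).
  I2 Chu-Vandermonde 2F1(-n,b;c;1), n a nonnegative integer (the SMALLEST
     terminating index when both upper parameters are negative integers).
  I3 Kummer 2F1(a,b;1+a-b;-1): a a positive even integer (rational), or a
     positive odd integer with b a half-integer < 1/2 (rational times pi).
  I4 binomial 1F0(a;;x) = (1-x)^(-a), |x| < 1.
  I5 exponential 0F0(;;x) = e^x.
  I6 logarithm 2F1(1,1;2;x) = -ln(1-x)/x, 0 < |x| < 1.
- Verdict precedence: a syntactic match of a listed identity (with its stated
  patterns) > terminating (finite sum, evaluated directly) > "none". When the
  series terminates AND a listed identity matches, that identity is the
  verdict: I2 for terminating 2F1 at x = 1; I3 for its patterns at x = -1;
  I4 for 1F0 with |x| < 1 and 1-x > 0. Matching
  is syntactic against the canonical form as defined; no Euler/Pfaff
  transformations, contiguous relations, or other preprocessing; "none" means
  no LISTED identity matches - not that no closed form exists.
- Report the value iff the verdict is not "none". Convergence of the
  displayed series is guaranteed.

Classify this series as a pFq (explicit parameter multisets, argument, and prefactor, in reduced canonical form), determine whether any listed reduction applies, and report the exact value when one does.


This is 1 * 1F0(\frac{2}{5}; -; \frac{1}{8}) in reduced canonical form. Verdict (x = \frac{1}{8}): binomial (I4) applies (the 1F0 binomial series: exponent -2/5, x = \frac{1}{8}). Sum: \left(\frac{7}{8}\right)^{-\frac{2}{5}}.

The tell: from the first term 1: striking the common factor k + 3/2 reduces the term (C = 1, x = 1/8).
Ratio: r(k) = \frac{1}{8} * (k+\frac{2}{5}) / [(k+1)] - rational in k. x = \frac{1}{8}; t_0 = 1; negate the roots.


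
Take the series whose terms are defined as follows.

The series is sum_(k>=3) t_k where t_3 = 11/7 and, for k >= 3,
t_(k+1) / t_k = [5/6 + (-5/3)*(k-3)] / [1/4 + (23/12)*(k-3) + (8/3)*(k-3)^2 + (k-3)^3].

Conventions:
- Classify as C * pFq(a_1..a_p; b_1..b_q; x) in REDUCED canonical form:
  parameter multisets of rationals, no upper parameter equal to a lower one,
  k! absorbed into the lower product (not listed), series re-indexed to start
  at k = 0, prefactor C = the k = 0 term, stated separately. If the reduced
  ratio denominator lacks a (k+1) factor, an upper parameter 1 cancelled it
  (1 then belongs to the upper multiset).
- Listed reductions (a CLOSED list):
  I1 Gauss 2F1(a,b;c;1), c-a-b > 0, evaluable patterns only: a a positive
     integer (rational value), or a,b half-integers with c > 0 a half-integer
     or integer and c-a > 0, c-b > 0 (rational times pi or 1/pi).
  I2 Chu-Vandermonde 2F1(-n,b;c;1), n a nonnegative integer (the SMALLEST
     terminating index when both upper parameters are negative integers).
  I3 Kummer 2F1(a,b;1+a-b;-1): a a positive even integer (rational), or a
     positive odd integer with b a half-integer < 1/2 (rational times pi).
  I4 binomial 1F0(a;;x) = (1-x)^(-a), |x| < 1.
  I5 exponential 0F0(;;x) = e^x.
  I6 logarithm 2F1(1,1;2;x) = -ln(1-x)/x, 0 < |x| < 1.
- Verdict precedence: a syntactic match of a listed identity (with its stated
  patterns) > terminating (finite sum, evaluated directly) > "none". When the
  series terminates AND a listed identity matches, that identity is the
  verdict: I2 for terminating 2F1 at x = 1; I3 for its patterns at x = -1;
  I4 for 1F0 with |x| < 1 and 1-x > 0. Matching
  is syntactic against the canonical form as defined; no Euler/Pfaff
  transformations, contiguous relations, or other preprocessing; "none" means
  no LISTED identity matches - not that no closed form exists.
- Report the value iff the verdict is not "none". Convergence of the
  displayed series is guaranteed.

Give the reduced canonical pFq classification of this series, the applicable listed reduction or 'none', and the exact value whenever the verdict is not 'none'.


x = -5/3 here; the reduced form reads 1F2, upper {-1/2}, lower {1/6, 3/2}, C = 11/7. Verdict: none - this 1F2 at x = -5/3 matches no listed pattern, and upper {-1/2} holds no stopper.

Structural cue: t_0 being 11/7, roots of the ratio polynomials (C = 11/7, x = -5/3) are the negated parameters.
Consecutive-term ratio: r(k) = (-5/3) * (k-1/2) / [(k+1/6) (k+3/2) (k+1)] - rational; roots negated = parameters, x = (-5/3), C = 11/7.


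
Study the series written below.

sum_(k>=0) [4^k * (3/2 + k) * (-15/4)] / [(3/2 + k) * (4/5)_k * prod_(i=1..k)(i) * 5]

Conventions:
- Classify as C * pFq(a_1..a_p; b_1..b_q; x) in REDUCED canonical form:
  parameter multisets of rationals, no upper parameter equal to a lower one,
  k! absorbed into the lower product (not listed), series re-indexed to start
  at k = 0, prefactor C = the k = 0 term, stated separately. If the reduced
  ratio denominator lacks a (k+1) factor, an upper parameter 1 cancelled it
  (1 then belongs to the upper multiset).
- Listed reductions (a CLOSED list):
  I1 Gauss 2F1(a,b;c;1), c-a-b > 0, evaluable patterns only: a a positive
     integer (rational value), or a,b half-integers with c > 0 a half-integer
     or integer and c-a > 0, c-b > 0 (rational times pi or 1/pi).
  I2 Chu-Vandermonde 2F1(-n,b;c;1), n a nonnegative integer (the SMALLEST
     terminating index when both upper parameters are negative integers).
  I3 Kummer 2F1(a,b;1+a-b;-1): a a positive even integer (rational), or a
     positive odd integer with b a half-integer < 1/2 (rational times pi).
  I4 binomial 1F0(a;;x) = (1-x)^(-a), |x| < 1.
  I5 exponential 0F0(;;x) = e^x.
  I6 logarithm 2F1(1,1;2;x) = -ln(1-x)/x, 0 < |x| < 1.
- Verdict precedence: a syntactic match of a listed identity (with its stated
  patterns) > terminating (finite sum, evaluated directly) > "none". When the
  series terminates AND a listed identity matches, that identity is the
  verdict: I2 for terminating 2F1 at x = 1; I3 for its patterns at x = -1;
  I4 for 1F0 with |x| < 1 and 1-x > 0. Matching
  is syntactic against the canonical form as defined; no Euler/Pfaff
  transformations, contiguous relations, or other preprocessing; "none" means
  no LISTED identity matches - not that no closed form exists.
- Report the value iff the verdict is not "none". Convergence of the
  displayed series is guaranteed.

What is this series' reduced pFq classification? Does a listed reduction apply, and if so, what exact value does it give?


Canonical form: C = -3/4 times 0F1 with upper {-}, lower {4/5}, x = 4. Verdict: none. No listed pattern accepts 0F1(-; 4/5; 4).

The tell: t_0 being -3/4, the constant factors (C = -3/4) combine into one prefactor.
Term ratio: r(k) = 4 * 1 / [(k+4/5) (k+1)] ; factor over Q: parameters, x = 4, and C = -3/4.


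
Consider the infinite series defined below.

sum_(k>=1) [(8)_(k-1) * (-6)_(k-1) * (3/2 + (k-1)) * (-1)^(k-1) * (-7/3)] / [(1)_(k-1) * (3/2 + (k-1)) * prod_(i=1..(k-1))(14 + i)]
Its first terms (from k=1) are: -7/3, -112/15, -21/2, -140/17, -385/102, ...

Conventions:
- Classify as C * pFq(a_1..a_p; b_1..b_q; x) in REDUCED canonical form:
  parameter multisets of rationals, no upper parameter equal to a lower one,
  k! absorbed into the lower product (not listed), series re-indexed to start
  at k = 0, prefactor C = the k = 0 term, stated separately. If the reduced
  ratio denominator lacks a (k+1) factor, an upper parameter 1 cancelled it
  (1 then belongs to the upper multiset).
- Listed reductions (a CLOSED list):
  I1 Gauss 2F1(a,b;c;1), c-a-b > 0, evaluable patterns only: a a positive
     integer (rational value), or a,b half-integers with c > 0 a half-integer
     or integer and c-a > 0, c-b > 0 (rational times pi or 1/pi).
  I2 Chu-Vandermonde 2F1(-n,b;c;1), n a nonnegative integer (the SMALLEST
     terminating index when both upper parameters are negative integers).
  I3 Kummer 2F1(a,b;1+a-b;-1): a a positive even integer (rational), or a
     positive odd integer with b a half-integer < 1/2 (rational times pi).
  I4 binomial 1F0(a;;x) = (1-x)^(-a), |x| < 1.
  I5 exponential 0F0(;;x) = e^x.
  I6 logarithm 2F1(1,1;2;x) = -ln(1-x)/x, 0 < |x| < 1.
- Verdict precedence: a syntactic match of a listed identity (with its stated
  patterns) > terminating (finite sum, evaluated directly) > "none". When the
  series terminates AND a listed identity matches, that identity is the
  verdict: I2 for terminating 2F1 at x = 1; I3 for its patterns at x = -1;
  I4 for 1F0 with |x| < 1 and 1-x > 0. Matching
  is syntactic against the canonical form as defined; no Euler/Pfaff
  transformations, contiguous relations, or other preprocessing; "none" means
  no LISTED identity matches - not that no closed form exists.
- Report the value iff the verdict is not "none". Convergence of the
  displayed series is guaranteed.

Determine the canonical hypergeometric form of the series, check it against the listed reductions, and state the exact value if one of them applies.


Classification (C = -7/3): 2F1 with upper {-6, 8}, lower {15}, argument x = -1. Verdict (x = -1): Kummer (I3) applies (x = -1; c = 15 equals 1+a-b for upper {-6, 8}: listed pattern). Sum: -1001/30.

First insight: with t_0 = -7/3, the lower running product (prefactor -7/3) is a rising factorial.
Adjacent-term ratio: r(k) = (-1) * (k-6) (k+8) / [(k+15) (k+1)] - poly over poly, x = (-1) from leading terms; C = -7/3 at k = 0.


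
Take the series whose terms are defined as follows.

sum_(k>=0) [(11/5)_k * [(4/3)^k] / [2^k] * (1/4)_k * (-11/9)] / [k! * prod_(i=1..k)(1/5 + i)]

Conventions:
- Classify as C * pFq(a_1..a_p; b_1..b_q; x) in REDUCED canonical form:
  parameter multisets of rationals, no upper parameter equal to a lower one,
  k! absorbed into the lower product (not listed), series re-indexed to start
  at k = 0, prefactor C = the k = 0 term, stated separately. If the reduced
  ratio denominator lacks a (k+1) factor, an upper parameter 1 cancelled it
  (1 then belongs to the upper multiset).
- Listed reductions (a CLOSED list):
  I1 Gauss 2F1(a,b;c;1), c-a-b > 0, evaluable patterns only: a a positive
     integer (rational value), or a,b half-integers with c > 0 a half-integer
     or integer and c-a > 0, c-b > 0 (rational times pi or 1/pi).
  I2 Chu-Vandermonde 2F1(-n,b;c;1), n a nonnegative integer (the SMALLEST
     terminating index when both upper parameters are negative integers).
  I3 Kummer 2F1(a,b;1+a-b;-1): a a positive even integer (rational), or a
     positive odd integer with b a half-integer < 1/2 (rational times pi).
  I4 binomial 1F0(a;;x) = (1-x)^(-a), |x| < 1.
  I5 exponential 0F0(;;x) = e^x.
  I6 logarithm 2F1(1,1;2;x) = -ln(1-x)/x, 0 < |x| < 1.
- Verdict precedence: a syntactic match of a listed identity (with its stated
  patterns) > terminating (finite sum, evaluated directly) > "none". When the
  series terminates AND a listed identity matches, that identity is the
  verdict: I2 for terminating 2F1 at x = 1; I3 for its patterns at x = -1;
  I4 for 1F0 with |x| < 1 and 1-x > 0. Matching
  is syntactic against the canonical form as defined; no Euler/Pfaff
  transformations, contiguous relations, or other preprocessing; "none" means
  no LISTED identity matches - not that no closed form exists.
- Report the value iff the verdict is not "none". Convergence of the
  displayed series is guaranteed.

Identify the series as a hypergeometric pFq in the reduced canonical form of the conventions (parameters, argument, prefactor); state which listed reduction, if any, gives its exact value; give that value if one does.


With C = -11/9: the canonical form is 2F1(1/4, 11/5; 6/5; 2/3). Verdict: none (x = 2/3): each listed identity misses the multisets {1/4, 11/5} ; {6/5}.

Key observation: t_0 being -11/9, the two k-th powers (C = -11/9) combine into one argument.
Ratio: r(k) = (2/3) * (k+1/4) (k+11/5) / [(k+6/5) (k+1)] ; factor over Q: parameters, x = (2/3), and C = -11/9.


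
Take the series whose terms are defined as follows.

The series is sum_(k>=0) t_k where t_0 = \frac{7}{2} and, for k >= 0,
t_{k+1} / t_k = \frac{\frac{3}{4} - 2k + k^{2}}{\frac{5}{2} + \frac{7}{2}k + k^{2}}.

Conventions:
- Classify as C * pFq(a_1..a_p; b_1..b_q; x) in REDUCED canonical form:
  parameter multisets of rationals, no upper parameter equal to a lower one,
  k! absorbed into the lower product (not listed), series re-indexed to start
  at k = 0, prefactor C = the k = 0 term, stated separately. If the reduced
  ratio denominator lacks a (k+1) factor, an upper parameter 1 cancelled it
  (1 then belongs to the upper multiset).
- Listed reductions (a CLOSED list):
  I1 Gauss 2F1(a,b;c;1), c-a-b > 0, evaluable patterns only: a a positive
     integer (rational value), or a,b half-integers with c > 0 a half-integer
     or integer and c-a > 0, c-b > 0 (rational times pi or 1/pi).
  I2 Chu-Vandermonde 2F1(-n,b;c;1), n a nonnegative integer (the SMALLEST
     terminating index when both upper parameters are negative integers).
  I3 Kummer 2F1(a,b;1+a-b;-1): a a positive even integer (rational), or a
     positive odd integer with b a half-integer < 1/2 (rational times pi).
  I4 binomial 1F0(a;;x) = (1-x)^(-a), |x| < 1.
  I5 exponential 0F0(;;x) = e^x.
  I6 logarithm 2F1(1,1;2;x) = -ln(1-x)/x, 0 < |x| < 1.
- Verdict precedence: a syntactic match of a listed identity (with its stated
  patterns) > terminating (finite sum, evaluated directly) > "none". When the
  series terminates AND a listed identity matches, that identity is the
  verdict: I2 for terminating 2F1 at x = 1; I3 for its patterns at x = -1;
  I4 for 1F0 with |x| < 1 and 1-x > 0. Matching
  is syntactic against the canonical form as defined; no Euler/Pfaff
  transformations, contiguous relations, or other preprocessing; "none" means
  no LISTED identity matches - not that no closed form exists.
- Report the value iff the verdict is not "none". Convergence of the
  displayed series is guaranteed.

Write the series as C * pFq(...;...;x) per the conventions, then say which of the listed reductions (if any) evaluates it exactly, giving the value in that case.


First insight: t_0 = \frac{7}{2} here, and roots of the ratio polynomials (prefactor 7/2) are the negated parameters.
Ratio: r(k) = 1 * (k-\frac{3}{2}) (k-\frac{1}{2}) / [(k+\frac{5}{2}) (k+1)] - rational in k, leading ratio 1; with t_0 = \frac{7}{2}, classification follows.

Reduced: x = 1, 2F1, upper = {-\frac{3}{2}, -\frac{1}{2}}, lower = {\frac{5}{2}}, C = \frac{7}{2}. Verdict at x = 1: Gauss (I1, half-integer pattern) matches (x = 1; upper {-\frac{3}{2}, -\frac{1}{2}} half-integers, c = \frac{5}{2} in the evaluable pattern). Value: \frac{735}{512} \cdot \pi.


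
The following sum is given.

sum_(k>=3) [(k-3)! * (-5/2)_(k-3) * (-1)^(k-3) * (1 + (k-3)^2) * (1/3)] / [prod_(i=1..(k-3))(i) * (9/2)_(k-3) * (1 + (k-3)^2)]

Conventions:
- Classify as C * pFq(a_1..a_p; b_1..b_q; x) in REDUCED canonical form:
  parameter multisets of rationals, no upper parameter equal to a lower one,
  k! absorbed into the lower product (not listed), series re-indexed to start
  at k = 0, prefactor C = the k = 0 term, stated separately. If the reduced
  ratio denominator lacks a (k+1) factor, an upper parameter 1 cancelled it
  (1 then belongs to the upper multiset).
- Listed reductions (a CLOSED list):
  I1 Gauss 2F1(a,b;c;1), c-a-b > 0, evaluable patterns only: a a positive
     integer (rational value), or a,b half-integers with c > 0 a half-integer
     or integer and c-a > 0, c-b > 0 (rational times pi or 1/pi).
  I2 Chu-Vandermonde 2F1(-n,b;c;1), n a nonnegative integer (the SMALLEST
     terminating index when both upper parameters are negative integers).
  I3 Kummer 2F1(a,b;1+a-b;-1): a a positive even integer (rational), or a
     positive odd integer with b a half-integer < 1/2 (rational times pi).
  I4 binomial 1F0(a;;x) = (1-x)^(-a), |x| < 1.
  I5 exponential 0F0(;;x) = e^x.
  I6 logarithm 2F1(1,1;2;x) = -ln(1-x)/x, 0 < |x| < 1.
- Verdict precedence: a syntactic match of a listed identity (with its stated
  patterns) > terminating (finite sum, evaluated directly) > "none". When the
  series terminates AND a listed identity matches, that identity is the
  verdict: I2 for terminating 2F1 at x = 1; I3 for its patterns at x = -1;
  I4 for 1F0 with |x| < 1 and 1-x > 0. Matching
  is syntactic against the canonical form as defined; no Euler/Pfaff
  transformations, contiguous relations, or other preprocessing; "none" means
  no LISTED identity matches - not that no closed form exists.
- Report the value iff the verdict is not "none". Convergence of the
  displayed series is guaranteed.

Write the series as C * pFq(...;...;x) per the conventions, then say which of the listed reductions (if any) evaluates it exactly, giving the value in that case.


Canonical form: C = 1/3 times 2F1 with upper {-5/2, 1}, lower {9/2}, x = -1. Verdict at x = -1: Kummer (I3) matches (x = -1; c = 9/2 equals 1+a-b for upper {-5/2, 1}: listed pattern). Value: (35/192) * pi.

The tell: from the first term 1/3: the factor k^2 + 1 cancels (top and bottom), leaving C = 1/3, x = -1.
Ratio: r(k) = (-1) * (k-5/2) (k+1) / [(k+9/2) (k+1)] - poly over poly, x = (-1) from leading terms; C = 1/3 at k = 0.


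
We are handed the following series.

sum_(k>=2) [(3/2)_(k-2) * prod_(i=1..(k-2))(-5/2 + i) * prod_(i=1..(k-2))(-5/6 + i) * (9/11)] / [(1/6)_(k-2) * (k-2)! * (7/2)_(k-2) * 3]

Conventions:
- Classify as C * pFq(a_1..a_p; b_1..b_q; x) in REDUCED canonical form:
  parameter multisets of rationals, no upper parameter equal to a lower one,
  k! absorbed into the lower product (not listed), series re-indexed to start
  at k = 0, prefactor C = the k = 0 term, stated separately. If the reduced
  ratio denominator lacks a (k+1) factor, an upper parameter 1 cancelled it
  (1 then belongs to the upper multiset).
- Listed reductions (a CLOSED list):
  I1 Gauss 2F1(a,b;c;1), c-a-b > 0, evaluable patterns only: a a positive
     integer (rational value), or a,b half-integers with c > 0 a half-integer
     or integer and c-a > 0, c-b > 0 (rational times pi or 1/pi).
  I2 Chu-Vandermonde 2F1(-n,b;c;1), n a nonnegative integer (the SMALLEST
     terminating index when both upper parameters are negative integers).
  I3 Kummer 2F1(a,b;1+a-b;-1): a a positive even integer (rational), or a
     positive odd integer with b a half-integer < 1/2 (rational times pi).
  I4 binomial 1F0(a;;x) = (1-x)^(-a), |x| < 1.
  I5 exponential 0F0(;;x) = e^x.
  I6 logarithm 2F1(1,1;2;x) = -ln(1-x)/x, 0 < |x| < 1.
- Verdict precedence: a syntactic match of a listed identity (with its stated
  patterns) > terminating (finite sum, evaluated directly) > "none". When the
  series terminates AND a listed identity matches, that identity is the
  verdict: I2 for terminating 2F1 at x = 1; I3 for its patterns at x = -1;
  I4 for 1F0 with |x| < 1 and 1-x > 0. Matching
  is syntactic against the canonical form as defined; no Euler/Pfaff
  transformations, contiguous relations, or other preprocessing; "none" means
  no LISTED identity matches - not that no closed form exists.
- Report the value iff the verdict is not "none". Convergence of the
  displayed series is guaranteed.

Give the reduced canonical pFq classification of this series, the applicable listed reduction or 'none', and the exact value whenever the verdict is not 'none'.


Key observation: from the first term 3/11: the constant factors (prefactor 3/11) combine into one prefactor.
Term ratio: r(k) = 1 * (k-3/2) (k+3/2) / [(k+7/2) (k+1)] - rational in k. x = 1; t_0 = 3/11; negate the roots.

Classification (C = 3/11): 2F1 with upper {-3/2, 3/2}, lower {7/2}, argument x = 1. Verdict at x = 1: the half-integer Gauss pattern (I1) matches (x = 1; upper {-3/2, 3/2} half-integers, c = 7/2 in the evaluable pattern). Exact value: (225/5632) * pi.


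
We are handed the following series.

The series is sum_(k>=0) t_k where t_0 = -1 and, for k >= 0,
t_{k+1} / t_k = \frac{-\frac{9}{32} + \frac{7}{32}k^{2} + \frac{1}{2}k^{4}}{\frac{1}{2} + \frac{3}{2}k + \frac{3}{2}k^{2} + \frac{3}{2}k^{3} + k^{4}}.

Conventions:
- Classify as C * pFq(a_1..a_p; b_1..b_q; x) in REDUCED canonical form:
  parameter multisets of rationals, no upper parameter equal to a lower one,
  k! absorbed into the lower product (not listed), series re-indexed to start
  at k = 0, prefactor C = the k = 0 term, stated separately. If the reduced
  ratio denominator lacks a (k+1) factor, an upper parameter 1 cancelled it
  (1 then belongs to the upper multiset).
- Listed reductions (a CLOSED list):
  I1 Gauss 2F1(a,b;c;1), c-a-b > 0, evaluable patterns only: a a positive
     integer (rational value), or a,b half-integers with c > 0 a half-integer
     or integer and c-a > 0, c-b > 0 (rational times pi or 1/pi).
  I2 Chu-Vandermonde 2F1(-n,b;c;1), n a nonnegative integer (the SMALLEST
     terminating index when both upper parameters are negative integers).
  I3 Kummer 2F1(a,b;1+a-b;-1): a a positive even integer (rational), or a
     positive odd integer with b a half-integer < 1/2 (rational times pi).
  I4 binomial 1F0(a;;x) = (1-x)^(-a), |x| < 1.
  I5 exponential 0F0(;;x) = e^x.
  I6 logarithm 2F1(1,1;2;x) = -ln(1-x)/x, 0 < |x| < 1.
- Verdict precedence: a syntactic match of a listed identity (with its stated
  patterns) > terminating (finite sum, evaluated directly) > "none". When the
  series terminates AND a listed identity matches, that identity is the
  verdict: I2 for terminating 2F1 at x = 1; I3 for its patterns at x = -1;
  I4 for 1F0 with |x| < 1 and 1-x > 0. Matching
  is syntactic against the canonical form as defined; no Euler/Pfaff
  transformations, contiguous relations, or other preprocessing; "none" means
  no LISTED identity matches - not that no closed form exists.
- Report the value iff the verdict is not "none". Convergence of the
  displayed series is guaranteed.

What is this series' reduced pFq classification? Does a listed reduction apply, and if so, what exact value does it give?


With C = -1: the canonical form is 2F1(-\frac{3}{4}, \frac{3}{4}; \frac{1}{2}; \frac{1}{2}). Verdict: no listed reduction: x = \frac{1}{2} and upper {-\frac{3}{4}, \frac{3}{4}} fail every I1-I6 pattern.

First insight: t_0 being -1, roots of the ratio polynomials (C = -1, x = 1/2) are the negated parameters.
Step ratio: r(k) = \frac{1}{2} * (k-\frac{3}{4}) (k+\frac{3}{4}) / [(k+\frac{1}{2}) (k+1)] - rational; roots negated = parameters, x = \frac{1}{2}, C = -1.


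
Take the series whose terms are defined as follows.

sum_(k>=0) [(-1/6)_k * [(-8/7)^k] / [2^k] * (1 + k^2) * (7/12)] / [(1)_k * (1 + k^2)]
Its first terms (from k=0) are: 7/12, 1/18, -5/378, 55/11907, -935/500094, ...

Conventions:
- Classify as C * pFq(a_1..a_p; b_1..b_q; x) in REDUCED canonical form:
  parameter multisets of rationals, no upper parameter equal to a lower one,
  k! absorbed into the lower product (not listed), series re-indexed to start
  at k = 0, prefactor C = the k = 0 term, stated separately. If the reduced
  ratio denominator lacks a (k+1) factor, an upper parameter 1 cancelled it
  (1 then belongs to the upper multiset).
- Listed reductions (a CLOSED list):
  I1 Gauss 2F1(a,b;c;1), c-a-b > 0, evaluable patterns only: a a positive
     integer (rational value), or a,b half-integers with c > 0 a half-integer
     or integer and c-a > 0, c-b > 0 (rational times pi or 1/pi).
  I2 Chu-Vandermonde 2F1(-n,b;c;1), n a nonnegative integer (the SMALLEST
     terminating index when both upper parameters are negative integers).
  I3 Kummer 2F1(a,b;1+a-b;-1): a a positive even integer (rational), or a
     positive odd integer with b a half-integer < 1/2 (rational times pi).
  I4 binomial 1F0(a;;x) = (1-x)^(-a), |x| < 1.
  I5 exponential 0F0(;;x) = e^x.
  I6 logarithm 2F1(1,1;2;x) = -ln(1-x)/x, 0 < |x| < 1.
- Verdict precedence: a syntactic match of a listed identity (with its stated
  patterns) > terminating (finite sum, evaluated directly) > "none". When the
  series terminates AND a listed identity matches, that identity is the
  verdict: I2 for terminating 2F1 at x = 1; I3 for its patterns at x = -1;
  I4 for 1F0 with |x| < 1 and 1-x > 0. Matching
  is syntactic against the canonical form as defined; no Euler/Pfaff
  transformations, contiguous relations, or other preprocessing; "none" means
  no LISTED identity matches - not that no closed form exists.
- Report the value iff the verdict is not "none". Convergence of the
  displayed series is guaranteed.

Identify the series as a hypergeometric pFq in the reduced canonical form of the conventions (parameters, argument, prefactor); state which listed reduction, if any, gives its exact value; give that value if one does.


Reduced: x = -4/7, 1F0, upper = {-1/6}, lower = {-}, C = 7/12. Verdict: this is binomial (I4) (the 1F0 binomial series: exponent 1/6, x = -4/7). Its exact value is (7/12) * (11/7)^(1/6).

Key observation: with t_0 = 7/12, k^2 + 1 divides numerator and denominator alike; C = 7/12, x = -4/7 after cancelling.
Term ratio: r(k) = (-4/7) * (k-1/6) / [(k+1)] ; factor over Q: parameters, x = (-4/7), and C = 7/12.


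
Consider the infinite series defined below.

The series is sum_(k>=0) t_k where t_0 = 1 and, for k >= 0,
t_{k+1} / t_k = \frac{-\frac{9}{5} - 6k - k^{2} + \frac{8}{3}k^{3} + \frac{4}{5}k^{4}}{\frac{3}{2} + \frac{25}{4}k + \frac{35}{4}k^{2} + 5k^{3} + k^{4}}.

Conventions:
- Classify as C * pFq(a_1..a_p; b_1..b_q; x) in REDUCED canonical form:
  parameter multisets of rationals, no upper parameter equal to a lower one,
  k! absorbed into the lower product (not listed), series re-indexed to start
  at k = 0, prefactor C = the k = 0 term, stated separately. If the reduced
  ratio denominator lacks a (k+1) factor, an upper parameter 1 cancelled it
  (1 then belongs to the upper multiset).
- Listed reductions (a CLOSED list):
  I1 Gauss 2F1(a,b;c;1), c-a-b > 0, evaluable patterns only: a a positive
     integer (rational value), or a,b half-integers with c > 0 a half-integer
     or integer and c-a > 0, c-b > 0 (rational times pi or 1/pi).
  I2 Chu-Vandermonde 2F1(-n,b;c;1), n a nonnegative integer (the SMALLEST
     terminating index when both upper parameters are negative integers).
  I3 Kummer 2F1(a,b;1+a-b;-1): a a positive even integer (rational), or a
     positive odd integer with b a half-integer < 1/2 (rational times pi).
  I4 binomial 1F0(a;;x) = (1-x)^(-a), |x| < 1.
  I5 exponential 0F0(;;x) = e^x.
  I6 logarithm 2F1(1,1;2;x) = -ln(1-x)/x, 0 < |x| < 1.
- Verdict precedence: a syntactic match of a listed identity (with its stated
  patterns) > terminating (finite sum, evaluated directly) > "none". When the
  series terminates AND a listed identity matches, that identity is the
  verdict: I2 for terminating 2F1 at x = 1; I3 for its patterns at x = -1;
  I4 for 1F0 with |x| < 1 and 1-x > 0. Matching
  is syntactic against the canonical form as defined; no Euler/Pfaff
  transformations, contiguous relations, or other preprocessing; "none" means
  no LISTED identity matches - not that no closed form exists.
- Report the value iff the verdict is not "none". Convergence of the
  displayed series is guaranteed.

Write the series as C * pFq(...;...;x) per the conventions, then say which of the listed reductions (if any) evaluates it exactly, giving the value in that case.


Key step: x = \frac{4}{5} and factor the ratio over Q (C = 1, x = 4/5): negated roots = parameters.
Term ratio: r(k) = \frac{4}{5} * (k-\frac{3}{2}) (k+\frac{1}{3}) (k+3) / [(k+\frac{1}{2}) (k+2) (k+1)] - poly over poly, x = \frac{4}{5} from leading terms; C = 1 at k = 0.

This is 1 * 3F2(-\frac{3}{2}, \frac{1}{3}, 3; \frac{1}{2}, 2; \frac{4}{5}) in reduced canonical form. Verdict: none. Every listed pattern misses the 3F2 form at \frac{4}{5}, upper {-\frac{3}{2}, \frac{1}{3}, 3}.


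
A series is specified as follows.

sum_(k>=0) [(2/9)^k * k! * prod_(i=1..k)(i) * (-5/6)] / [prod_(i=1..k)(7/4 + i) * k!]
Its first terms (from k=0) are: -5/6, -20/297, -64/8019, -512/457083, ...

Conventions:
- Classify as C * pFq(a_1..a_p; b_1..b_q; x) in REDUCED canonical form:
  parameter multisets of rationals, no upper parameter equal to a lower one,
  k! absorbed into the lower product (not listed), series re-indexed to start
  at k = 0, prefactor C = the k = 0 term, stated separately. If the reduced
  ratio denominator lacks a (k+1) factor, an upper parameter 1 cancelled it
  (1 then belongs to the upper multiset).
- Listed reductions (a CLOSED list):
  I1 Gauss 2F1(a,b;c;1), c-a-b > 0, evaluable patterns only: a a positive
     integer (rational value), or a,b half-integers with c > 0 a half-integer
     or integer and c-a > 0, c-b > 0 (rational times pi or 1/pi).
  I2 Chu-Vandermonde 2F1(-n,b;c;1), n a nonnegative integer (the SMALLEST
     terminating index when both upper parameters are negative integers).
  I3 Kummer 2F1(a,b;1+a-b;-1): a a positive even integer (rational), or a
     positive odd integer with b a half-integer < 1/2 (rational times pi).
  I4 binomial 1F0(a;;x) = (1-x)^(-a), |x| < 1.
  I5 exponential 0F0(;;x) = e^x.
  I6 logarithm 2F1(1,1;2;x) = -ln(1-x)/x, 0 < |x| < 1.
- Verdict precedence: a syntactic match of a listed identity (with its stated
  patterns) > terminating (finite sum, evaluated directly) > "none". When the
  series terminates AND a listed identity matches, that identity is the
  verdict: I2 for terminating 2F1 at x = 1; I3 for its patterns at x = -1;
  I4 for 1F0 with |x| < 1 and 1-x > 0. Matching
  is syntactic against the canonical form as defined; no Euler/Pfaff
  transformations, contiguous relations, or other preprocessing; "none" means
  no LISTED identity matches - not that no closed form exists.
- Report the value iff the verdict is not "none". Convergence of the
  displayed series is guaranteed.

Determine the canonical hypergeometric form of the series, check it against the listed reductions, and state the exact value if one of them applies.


This is -5/6 * 2F1(1, 1; 11/4; 2/9) in reduced canonical form. Verdict: none. A 2F1 with upper {1, 1} fits none of I1-I6 at x = 2/9; the sum runs forever.

Structural cue: from the first term -5/6: the running product (C = -5/6, x = 2/9) telescopes to a rising factorial.
Step ratio: r(k) = (2/9) * (k+1) (k+1) / [(k+11/4) (k+1)] - rational; roots negated = parameters, x = (2/9), C = -5/6.


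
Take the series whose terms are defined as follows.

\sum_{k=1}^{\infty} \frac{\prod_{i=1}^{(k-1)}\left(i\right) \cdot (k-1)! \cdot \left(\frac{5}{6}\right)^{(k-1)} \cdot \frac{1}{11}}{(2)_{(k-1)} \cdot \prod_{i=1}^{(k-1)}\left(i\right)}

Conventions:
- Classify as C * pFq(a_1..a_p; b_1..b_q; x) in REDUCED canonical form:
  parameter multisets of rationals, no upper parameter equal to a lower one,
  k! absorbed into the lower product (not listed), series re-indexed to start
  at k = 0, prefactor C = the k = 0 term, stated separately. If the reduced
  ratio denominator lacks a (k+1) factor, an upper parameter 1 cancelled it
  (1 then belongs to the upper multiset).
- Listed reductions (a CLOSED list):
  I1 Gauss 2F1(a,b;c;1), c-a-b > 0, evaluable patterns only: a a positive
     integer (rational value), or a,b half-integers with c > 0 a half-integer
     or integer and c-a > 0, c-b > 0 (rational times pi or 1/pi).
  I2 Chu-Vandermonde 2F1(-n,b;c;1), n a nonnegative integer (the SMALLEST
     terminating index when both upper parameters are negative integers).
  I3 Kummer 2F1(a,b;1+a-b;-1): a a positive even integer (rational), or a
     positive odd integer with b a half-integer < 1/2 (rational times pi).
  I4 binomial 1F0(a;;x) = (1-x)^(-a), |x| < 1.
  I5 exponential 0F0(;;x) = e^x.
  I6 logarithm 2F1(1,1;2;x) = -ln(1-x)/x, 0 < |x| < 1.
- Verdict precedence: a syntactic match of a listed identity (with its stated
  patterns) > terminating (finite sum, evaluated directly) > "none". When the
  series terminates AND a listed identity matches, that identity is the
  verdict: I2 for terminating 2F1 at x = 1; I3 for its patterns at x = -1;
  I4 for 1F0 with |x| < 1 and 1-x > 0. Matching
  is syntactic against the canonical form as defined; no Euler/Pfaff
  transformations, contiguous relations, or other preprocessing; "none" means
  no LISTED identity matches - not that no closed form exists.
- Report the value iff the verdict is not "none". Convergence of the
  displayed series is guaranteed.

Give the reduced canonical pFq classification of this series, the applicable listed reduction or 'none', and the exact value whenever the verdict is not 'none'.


The series (x = \frac{5}{6}) is 2F1: upper {1, 1}, lower {2}, prefactor \frac{1}{11}. Verdict: this is the logarithmic series (I6) (the logarithm: parameters (1,1;2), x = \frac{5}{6}). Sum: \left(-\frac{6}{55}\right) \cdot \ln\left(\frac{1}{6}\right).

Key observation: with t_0 = \frac{1}{11}, the factorial ratio (prefactor 1/11) (k+a-1)!/(a-1)! is a rising factorial (a)_k.
Ratio: r(k) = \frac{5}{6} * (k+1) (k+1) / [(k+2) (k+1)] - poly over poly, x = \frac{5}{6} from leading terms; C = \frac{1}{11} at k = 0.


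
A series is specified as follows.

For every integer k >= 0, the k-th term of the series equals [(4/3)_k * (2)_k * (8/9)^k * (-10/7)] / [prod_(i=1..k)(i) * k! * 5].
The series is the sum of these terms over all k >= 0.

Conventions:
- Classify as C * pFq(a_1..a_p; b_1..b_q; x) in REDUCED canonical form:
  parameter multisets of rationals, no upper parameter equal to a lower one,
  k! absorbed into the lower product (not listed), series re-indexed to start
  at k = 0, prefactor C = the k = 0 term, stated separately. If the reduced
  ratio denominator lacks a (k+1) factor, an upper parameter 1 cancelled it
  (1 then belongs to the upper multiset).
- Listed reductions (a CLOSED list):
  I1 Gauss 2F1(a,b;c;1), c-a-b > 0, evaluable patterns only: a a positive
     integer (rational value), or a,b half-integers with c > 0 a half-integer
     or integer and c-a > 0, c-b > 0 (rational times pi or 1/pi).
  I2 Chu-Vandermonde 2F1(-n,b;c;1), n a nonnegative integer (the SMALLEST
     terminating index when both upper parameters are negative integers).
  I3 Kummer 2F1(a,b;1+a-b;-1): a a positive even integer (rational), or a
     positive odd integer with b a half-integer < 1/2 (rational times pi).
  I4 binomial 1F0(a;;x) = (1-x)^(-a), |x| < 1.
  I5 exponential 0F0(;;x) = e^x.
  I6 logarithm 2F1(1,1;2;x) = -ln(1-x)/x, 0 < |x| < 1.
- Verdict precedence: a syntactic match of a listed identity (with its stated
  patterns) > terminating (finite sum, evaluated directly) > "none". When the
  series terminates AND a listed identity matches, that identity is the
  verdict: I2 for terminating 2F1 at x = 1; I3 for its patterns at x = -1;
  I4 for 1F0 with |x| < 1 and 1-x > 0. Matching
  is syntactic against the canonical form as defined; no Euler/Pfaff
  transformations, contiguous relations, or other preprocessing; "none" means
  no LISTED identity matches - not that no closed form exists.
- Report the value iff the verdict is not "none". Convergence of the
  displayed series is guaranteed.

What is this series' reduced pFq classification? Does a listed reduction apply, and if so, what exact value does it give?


At argument 8/9: a 2F1 with upper {4/3, 2}, lower {1}, scaled by C = -2/7. Verdict: none. No listed pattern accepts 2F1(4/3, 2; 1; 8/9).

Key step: t_0 = -2/7 here, and the product of the first k integers (prefactor -2/7) is k!.
Ratio: r(k) = (8/9) * (k+4/3) (k+2) / [(k+1) (k+1)] - rational in k. x = (8/9); t_0 = -2/7; negate the roots.


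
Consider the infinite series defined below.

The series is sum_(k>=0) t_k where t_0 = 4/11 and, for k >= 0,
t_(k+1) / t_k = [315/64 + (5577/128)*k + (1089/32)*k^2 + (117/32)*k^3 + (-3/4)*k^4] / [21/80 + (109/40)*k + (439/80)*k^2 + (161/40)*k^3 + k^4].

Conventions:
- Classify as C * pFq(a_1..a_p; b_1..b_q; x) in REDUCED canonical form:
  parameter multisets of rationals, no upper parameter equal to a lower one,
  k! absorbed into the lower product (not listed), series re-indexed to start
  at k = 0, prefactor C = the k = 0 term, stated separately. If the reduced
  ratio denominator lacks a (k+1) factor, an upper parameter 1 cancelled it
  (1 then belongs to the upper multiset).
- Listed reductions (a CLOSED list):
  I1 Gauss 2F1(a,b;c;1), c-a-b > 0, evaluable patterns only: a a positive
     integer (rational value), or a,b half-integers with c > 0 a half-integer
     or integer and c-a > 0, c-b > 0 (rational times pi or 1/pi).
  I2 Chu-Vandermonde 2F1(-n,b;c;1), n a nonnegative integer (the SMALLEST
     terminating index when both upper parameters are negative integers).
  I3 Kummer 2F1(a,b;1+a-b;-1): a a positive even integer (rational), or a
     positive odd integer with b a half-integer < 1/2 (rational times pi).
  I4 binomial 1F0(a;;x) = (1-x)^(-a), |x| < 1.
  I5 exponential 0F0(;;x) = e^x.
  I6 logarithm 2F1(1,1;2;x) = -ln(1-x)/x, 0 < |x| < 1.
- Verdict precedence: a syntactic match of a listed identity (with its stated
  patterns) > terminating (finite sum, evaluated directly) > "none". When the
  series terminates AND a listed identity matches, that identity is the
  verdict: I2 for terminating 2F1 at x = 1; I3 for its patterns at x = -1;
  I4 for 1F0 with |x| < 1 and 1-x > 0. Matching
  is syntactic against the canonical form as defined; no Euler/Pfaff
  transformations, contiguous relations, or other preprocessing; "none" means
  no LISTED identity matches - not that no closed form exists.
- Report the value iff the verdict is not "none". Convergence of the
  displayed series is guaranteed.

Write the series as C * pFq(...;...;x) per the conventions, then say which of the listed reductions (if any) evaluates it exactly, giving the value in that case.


Structural cue: with t_0 = 4/11, the parameter 1/8 appears in both the upper and lower lists and cancels (alongside the other common factor).
Term ratio: r(k) = (-3/4) * (k-10) (k+7/2) / [(k+7/5) (k+1)] ; factor over Q: parameters, x = (-3/4), and C = 4/11.

At argument -3/4: a 2F1 with upper {-10, 7/2}, lower {7/5}, scaled by C = 4/11. Verdict: terminating. (-10)_k vanishes past k = 10, leaving a 11-term sum, computed directly. Value: 232522983043013407451/178776742385680384.
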